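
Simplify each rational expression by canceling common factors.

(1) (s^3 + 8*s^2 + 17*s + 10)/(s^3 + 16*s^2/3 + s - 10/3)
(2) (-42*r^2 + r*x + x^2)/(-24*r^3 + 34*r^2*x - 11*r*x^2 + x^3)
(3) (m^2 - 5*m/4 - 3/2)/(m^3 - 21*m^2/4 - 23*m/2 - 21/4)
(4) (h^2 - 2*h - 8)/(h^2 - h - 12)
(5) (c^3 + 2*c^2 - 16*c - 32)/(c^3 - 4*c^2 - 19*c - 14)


(1) = (3*s + 6)/(3*s - 2)
(2) = (7*r + x)/(4*r^2 - 5*r*x + x^2)
(3) = (m - 2)/(m^2 - 6*m - 7)
(4) = (h + 2)/(h + 3)
(5) = (c^2 - 16)/(c^2 - 6*c - 7)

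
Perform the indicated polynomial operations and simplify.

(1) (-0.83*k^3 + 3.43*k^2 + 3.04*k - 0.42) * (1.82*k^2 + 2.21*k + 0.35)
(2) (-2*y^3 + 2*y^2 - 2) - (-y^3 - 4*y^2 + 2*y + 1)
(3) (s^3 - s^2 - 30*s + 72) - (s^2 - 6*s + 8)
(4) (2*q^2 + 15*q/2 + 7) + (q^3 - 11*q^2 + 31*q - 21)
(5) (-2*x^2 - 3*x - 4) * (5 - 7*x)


(1) = -1.5106*k^5 + 4.4083*k^4 + 12.8226*k^3 + 7.1545*k^2 + 0.1358*k - 0.147
(2) = -y^3 + 6*y^2 - 2*y - 3
(3) = s^3 - 2*s^2 - 24*s + 64
(4) = q^3 - 9*q^2 + 77*q/2 - 14
(5) = 14*x^3 + 11*x^2 + 13*x - 20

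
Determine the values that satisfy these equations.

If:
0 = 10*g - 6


Then:
g = 3/5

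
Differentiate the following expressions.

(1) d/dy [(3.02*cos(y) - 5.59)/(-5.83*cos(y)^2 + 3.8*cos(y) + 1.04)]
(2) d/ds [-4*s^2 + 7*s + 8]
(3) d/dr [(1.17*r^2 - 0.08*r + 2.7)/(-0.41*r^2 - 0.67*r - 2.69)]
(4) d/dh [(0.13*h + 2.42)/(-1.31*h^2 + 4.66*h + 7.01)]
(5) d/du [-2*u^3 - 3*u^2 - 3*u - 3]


(1) = (-17.6066*cos(y)^2 + 65.1794*cos(y) - 24.3828)*sin(y)/(33.9889*cos(y)^4 - 44.308*cos(y)^3 + 2.3136*cos(y)^2 + 7.904*cos(y) + 1.0816)
(2) = 7 - 8*s
(3) = (-0.8167*r^2 - 4.0806*r + 2.0242)/(0.1681*r^4 + 0.5494*r^3 + 2.6547*r^2 + 3.6046*r + 7.2361)
(4) = (0.1703*h^2 + 6.3404*h - 10.3659)/(1.7161*h^4 - 12.2092*h^3 + 3.3494*h^2 + 65.3332*h + 49.1401)
(5) = -6*u^2 - 6*u - 3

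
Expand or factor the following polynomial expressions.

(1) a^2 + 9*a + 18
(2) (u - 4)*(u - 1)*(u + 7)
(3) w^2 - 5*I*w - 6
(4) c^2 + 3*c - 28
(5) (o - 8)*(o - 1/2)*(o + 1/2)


(1) = (a + 3)*(a + 6)
(2) = u^3 + 2*u^2 - 31*u + 28
(3) = (w - 3*I)*(w - 2*I)
(4) = (c - 4)*(c + 7)
(5) = o^3 - 8*o^2 - o/4 + 2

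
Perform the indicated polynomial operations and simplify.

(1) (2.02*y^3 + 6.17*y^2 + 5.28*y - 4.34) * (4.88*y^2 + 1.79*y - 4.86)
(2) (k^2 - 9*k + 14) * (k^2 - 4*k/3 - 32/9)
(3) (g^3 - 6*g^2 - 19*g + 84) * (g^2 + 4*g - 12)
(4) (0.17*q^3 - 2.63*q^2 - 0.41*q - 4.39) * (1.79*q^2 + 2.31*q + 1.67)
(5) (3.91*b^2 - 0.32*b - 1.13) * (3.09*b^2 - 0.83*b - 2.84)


(1) = 9.8576*y^5 + 33.7254*y^4 + 26.9935*y^3 - 41.7142*y^2 - 33.4294*y + 21.0924
(2) = k^4 - 31*k^3/3 + 202*k^2/9 + 40*k/3 - 448/9
(3) = g^5 - 2*g^4 - 55*g^3 + 80*g^2 + 564*g - 1008
(4) = 0.3043*q^5 - 4.315*q^4 - 6.5253*q^3 - 13.1973*q^2 - 10.8256*q - 7.3313
(5) = 12.0819*b^4 - 4.2341*b^3 - 14.3305*b^2 + 1.8467*b + 3.2092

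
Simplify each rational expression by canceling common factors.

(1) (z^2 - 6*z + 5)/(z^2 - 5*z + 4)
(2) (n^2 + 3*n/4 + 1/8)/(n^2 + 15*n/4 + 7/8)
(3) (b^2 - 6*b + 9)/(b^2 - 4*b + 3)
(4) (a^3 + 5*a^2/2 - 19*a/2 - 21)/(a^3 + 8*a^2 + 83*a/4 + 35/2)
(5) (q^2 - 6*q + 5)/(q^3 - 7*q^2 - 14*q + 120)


(1) = (z - 5)/(z - 4)
(2) = (2*n + 1)/(2*n + 7)
(3) = (b - 3)/(b - 1)
(4) = (2*a - 6)/(2*a + 5)
(5) = (q - 1)/(q^2 - 2*q - 24)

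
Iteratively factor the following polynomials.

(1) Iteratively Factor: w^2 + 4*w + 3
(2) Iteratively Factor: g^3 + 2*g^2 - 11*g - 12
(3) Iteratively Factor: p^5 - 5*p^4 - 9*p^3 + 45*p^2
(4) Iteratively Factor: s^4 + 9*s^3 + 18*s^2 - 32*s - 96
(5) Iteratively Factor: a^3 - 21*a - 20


(1) = (w + 1)*(w + 3)
(2) = (g + 4)*(g^2 - 2*g - 3) = (g - 3)*(g + 4)*(g + 1)
(3) = (p)*(p^4 - 5*p^3 - 9*p^2 + 45*p) = p*(p + 3)*(p^3 - 8*p^2 + 15*p) = p^2*(p + 3)*(p^2 - 8*p + 15) = p^2*(p - 3)*(p + 3)*(p - 5)
(4) = (s + 4)*(s^3 + 5*s^2 - 2*s - 24) = (s - 2)*(s + 4)*(s^2 + 7*s + 12) = (s - 2)*(s + 3)*(s + 4)*(s + 4)
(5) = (a + 1)*(a^2 - a - 20) = (a + 1)*(a + 4)*(a - 5)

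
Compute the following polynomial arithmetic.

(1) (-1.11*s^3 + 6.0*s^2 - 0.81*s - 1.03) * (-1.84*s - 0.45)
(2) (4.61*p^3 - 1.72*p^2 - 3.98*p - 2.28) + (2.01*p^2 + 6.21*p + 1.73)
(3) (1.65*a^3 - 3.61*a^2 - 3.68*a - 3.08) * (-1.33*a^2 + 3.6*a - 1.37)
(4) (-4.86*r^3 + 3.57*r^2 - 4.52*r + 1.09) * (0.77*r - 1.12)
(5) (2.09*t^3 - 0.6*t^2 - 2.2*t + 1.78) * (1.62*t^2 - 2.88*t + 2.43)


(1) = 2.0424*s^4 - 10.5405*s^3 - 1.2096*s^2 + 2.2597*s + 0.4635
(2) = 4.61*p^3 + 0.29*p^2 + 2.23*p - 0.55
(3) = -2.1945*a^5 + 10.7413*a^4 - 10.3621*a^3 - 4.2059*a^2 - 6.0464*a + 4.2196
(4) = -3.7422*r^4 + 8.1921*r^3 - 7.4788*r^2 + 5.9017*r - 1.2208
(5) = 3.3858*t^5 - 6.9912*t^4 + 3.2427*t^3 + 7.7616*t^2 - 10.4724*t + 4.3254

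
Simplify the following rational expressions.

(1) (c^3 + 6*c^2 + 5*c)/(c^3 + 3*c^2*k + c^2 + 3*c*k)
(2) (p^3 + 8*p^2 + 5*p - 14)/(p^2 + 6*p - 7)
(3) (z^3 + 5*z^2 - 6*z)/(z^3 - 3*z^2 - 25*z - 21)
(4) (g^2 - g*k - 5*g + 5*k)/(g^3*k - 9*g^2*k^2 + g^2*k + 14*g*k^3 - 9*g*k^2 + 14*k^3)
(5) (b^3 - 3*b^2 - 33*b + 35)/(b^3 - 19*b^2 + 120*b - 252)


(1) = (c + 5)/(c + 3*k)
(2) = p + 2
(3) = (z^3 + 5*z^2 - 6*z)/(z^3 - 3*z^2 - 25*z - 21)
(4) = (g^2 - g*k - 5*g + 5*k)/(g^3*k - 9*g^2*k^2 + g^2*k + 14*g*k^3 - 9*g*k^2 + 14*k^3)
(5) = (b^2 + 4*b - 5)/(b^2 - 12*b + 36)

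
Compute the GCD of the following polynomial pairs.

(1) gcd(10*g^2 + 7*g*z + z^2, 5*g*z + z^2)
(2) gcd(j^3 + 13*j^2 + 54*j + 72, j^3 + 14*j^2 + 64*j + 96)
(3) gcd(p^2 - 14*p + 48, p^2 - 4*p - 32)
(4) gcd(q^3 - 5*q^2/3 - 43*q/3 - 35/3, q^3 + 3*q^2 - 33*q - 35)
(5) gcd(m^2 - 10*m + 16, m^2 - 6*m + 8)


(1) = gcd((2*g + z)*(5*g + z), z*(5*g + z)) = 5*g + z
(2) = gcd((j + 3)*(j + 4)*(j + 6), (j + 4)^2*(j + 6)) = j^2 + 10*j + 24
(3) = gcd((p - 8)*(p - 6), (p - 8)*(p + 4)) = p - 8
(4) = q^2 - 4*q - 5
(5) = gcd((m - 8)*(m - 2), (m - 4)*(m - 2)) = m - 2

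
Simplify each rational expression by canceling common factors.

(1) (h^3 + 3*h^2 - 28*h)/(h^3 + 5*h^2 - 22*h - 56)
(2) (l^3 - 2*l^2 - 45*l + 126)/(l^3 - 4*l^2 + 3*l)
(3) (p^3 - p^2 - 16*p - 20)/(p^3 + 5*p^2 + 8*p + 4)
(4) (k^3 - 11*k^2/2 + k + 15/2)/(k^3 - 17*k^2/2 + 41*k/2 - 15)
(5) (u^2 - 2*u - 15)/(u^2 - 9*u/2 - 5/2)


(1) = h/(h + 2)
(2) = (l^2 + l - 42)/(l^2 - l)
(3) = (p - 5)/(p + 1)
(4) = (k + 1)/(k - 2)
(5) = (2*u + 6)/(2*u + 1)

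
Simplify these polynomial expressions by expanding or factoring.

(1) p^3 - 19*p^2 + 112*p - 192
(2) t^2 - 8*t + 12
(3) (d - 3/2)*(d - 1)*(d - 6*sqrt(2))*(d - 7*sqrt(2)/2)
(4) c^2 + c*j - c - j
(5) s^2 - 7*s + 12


(1) = (p - 8)^2*(p - 3)
(2) = (t - 6)*(t - 2)
(3) = d^4 - 19*sqrt(2)*d^3/2 - 5*d^3/2 + 95*sqrt(2)*d^2/4 + 87*d^2/2 - 105*d - 57*sqrt(2)*d/4 + 63
(4) = (c - 1)*(c + j)
(5) = (s - 4)*(s - 3)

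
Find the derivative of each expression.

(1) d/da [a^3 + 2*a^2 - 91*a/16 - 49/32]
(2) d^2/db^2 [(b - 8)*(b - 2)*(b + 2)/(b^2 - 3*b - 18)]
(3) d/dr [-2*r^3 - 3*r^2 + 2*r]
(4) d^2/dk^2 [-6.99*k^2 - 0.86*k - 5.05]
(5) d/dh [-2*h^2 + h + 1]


(1) = 3*a^2 + 4*a - 91/16
(2) = 2*(-b^3 - 174*b^2 + 468*b - 1512)/(b^6 - 9*b^5 - 27*b^4 + 297*b^3 + 486*b^2 - 2916*b - 5832)
(3) = -6*r^2 - 6*r + 2
(4) = -13.9800000000000
(5) = 1 - 4*h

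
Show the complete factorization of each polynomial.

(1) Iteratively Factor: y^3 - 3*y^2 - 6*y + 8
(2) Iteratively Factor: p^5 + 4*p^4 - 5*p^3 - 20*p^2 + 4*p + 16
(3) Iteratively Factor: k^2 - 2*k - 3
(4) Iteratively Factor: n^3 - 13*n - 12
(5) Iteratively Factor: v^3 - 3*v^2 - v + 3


(1) = (y + 2)*(y^2 - 5*y + 4) = (y - 4)*(y + 2)*(y - 1)
(2) = (p + 1)*(p^4 + 3*p^3 - 8*p^2 - 12*p + 16) = (p - 2)*(p + 1)*(p^3 + 5*p^2 + 2*p - 8) = (p - 2)*(p - 1)*(p + 1)*(p^2 + 6*p + 8) = (p - 2)*(p - 1)*(p + 1)*(p + 2)*(p + 4)
(3) = (k - 3)*(k + 1)
(4) = (n + 3)*(n^2 - 3*n - 4) = (n - 4)*(n + 3)*(n + 1)
(5) = (v - 1)*(v^2 - 2*v - 3) = (v - 3)*(v - 1)*(v + 1)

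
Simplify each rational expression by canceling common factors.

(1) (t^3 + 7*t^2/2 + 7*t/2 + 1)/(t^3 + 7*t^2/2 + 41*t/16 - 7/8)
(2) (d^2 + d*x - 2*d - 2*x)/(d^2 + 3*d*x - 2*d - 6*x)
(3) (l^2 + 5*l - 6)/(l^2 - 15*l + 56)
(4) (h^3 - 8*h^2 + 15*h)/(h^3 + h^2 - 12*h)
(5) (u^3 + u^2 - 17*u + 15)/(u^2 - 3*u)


(1) = (16*t^2 + 24*t + 8)/(16*t^2 + 24*t - 7)
(2) = (d + x)/(d + 3*x)
(3) = (l^2 + 5*l - 6)/(l^2 - 15*l + 56)
(4) = (h - 5)/(h + 4)
(5) = (u^2 + 4*u - 5)/u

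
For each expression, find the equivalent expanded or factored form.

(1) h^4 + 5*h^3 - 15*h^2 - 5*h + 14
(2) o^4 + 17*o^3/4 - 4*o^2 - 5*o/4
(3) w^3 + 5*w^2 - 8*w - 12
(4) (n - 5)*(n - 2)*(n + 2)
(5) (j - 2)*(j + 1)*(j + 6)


(1) = (h - 2)*(h - 1)*(h + 1)*(h + 7)
(2) = o*(o - 1)*(o + 1/4)*(o + 5)
(3) = (w - 2)*(w + 1)*(w + 6)
(4) = n^3 - 5*n^2 - 4*n + 20
(5) = j^3 + 5*j^2 - 8*j - 12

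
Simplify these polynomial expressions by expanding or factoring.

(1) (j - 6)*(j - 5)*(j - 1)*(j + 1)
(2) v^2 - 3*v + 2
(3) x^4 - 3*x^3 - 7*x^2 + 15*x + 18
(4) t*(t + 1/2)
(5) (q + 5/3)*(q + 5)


(1) = j^4 - 11*j^3 + 29*j^2 + 11*j - 30
(2) = (v - 2)*(v - 1)
(3) = (x - 3)^2*(x + 1)*(x + 2)
(4) = t^2 + t/2
(5) = q^2 + 20*q/3 + 25/3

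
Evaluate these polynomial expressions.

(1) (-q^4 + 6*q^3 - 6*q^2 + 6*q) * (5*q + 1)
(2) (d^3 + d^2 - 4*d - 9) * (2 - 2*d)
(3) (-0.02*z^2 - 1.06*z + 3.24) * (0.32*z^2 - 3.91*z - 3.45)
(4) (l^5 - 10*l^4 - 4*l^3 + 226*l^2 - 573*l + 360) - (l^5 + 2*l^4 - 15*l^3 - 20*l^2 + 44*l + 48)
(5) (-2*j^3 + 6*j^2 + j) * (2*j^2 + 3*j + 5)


(1) = -5*q^5 + 29*q^4 - 24*q^3 + 24*q^2 + 6*q
(2) = -2*d^4 + 10*d^2 + 10*d - 18
(3) = -0.0064*z^4 - 0.261*z^3 + 5.2504*z^2 - 9.0114*z - 11.178
(4) = -12*l^4 + 11*l^3 + 246*l^2 - 617*l + 312
(5) = -4*j^5 + 6*j^4 + 10*j^3 + 33*j^2 + 5*j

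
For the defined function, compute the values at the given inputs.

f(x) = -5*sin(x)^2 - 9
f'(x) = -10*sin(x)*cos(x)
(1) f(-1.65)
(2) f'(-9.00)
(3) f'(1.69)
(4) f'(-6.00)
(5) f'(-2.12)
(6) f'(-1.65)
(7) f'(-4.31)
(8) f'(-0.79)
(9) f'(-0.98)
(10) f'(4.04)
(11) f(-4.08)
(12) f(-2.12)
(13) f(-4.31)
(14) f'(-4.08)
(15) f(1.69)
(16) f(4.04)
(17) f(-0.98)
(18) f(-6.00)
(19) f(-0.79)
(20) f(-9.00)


(1) = -13.97
(2) = -3.75
(3) = 1.18
(4) = -2.68
(5) = -4.45
(6) = -0.79
(7) = 3.60
(8) = 5.00
(9) = 4.63
(10) = -4.87
(11) = -12.25
(12) = -12.64
(13) = -13.23
(14) = 4.77
(15) = -13.93
(16) = -12.06
(17) = -12.45
(18) = -9.39
(19) = -11.52
(20) = -9.85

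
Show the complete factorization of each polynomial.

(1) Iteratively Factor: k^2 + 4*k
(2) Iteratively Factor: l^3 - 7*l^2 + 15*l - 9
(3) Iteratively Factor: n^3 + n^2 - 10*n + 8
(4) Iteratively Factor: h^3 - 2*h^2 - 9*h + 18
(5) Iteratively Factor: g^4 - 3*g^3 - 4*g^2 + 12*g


(1) = (k + 4)*(k)
(2) = (l - 1)*(l^2 - 6*l + 9) = (l - 3)*(l - 1)*(l - 3)
(3) = (n - 1)*(n^2 + 2*n - 8) = (n - 1)*(n + 4)*(n - 2)
(4) = (h - 2)*(h^2 - 9) = (h - 3)*(h - 2)*(h + 3)
(5) = (g)*(g^3 - 3*g^2 - 4*g + 12) = g*(g - 3)*(g^2 - 4) = g*(g - 3)*(g - 2)*(g + 2)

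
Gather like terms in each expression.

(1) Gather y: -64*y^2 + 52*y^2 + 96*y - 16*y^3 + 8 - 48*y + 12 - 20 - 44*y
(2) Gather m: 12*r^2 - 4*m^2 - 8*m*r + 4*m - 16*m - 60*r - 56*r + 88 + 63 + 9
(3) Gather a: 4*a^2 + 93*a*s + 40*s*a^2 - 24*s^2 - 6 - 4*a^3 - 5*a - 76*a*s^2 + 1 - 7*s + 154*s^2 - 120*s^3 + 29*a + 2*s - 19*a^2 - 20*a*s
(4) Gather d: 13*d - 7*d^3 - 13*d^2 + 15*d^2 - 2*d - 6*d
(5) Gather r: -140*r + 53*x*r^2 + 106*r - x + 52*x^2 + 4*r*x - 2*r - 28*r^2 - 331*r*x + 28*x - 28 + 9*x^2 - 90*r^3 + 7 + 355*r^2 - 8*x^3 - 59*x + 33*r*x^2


(1) = -16*y^3 - 12*y^2 + 4*y
(2) = -4*m^2 + m*(-8*r - 12) + 12*r^2 - 116*r + 160
(3) = -4*a^3 + a^2*(40*s - 15) + a*(-76*s^2 + 73*s + 24) - 120*s^3 + 130*s^2 - 5*s - 5
(4) = -7*d^3 + 2*d^2 + 5*d
(5) = -90*r^3 + r^2*(53*x + 327) + r*(33*x^2 - 327*x - 36) - 8*x^3 + 61*x^2 - 32*x - 21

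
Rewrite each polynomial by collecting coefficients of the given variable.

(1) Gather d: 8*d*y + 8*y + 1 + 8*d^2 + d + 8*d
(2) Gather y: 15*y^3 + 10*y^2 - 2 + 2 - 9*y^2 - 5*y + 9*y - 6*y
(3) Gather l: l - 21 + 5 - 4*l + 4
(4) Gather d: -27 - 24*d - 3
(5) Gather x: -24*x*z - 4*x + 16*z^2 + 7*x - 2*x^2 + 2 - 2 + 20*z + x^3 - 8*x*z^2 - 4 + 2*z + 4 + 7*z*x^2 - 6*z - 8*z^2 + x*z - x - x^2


(1) = 8*d^2 + d*(8*y + 9) + 8*y + 1
(2) = 15*y^3 + y^2 - 2*y
(3) = -3*l - 12
(4) = -24*d - 30
(5) = x^3 + x^2*(7*z - 3) + x*(-8*z^2 - 23*z + 2) + 8*z^2 + 16*z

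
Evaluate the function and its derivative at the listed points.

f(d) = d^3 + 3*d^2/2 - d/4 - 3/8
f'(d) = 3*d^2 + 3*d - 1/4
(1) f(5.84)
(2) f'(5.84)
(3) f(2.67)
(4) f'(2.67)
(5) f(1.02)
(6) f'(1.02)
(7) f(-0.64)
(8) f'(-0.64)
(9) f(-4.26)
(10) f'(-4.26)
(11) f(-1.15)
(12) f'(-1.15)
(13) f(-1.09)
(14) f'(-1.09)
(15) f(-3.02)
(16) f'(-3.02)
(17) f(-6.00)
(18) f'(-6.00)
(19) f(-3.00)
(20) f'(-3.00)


(1) = 248.50
(2) = 119.59
(3) = 28.69
(4) = 29.15
(5) = 1.99
(6) = 5.93
(7) = 0.14
(8) = -0.94
(9) = -49.40
(10) = 41.41
(11) = 0.38
(12) = 0.27
(13) = 0.38
(14) = 0.04
(15) = -13.48
(16) = 18.05
(17) = -160.88
(18) = 89.75
(19) = -13.12
(20) = 17.75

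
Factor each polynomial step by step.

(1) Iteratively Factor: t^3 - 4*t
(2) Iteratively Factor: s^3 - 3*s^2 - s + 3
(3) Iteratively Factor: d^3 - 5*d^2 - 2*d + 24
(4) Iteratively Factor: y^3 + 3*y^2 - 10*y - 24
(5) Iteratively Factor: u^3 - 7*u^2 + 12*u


(1) = (t + 2)*(t^2 - 2*t) = t*(t + 2)*(t - 2)
(2) = (s - 1)*(s^2 - 2*s - 3) = (s - 1)*(s + 1)*(s - 3)
(3) = (d + 2)*(d^2 - 7*d + 12) = (d - 3)*(d + 2)*(d - 4)
(4) = (y - 3)*(y^2 + 6*y + 8) = (y - 3)*(y + 2)*(y + 4)
(5) = (u)*(u^2 - 7*u + 12) = u*(u - 4)*(u - 3)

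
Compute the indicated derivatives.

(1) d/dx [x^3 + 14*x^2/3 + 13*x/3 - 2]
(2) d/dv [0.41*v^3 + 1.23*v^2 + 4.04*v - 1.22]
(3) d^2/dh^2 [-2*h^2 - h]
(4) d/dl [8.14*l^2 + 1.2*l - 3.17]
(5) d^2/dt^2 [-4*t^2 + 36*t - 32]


(1) = 3*x^2 + 28*x/3 + 13/3
(2) = 1.23*v^2 + 2.46*v + 4.04
(3) = -4
(4) = 16.28*l + 1.2
(5) = -8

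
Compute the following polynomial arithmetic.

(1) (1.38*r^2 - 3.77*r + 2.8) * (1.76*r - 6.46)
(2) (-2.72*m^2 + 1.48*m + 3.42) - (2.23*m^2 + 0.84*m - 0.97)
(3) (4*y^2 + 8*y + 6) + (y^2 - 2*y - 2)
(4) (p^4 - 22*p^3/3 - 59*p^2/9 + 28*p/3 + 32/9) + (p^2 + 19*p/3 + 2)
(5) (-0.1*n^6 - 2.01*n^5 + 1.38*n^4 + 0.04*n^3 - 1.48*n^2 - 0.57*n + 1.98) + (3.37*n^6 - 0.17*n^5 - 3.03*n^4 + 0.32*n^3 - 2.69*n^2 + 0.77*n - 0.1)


(1) = 2.4288*r^3 - 15.55*r^2 + 29.2822*r - 18.088
(2) = -4.95*m^2 + 0.64*m + 4.39
(3) = 5*y^2 + 6*y + 4
(4) = p^4 - 22*p^3/3 - 50*p^2/9 + 47*p/3 + 50/9
(5) = 3.27*n^6 - 2.18*n^5 - 1.65*n^4 + 0.36*n^3 - 4.17*n^2 + 0.2*n + 1.88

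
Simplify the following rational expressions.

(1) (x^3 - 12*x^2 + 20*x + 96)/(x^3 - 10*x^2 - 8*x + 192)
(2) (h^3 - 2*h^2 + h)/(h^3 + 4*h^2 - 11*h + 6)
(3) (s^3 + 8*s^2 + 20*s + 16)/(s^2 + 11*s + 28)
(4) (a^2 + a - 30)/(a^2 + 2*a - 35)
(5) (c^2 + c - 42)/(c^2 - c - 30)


(1) = (x + 2)/(x + 4)
(2) = h/(h + 6)
(3) = (s^2 + 4*s + 4)/(s + 7)
(4) = (a + 6)/(a + 7)
(5) = (c + 7)/(c + 5)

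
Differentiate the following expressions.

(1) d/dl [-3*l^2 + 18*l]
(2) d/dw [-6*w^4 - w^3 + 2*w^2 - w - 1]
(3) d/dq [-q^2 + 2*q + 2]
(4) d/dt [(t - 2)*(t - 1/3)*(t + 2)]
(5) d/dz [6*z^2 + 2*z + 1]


(1) = 18 - 6*l
(2) = -24*w^3 - 3*w^2 + 4*w - 1
(3) = 2 - 2*q
(4) = 3*t^2 - 2*t/3 - 4
(5) = 12*z + 2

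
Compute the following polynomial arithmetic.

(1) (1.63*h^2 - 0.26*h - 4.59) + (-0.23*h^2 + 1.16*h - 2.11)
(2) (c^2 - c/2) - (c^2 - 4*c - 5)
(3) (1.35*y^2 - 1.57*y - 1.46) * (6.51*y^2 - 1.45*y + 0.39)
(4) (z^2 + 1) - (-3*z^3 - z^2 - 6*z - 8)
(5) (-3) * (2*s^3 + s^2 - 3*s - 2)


(1) = 1.4*h^2 + 0.9*h - 6.7
(2) = 7*c/2 + 5
(3) = 8.7885*y^4 - 12.1782*y^3 - 6.7016*y^2 + 1.5047*y - 0.5694
(4) = 3*z^3 + 2*z^2 + 6*z + 9
(5) = -6*s^3 - 3*s^2 + 9*s + 6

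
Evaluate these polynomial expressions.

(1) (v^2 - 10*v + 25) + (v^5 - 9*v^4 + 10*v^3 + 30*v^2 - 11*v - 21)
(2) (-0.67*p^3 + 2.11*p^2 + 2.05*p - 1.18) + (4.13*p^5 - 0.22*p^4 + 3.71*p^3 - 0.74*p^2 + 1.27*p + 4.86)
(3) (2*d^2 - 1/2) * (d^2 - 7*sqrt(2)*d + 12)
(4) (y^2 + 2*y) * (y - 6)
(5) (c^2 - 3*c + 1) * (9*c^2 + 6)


(1) = v^5 - 9*v^4 + 10*v^3 + 31*v^2 - 21*v + 4
(2) = 4.13*p^5 - 0.22*p^4 + 3.04*p^3 + 1.37*p^2 + 3.32*p + 3.68
(3) = 2*d^4 - 14*sqrt(2)*d^3 + 47*d^2/2 + 7*sqrt(2)*d/2 - 6
(4) = y^3 - 4*y^2 - 12*y
(5) = 9*c^4 - 27*c^3 + 15*c^2 - 18*c + 6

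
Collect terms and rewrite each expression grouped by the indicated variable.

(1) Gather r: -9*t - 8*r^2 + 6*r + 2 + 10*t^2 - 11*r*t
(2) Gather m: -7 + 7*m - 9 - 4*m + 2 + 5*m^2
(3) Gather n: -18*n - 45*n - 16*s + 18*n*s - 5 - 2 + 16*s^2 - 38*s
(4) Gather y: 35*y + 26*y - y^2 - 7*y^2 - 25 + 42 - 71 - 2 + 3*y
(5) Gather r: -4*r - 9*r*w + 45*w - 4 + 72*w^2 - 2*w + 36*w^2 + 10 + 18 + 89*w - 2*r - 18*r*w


(1) = -8*r^2 + r*(6 - 11*t) + 10*t^2 - 9*t + 2
(2) = 5*m^2 + 3*m - 14
(3) = n*(18*s - 63) + 16*s^2 - 54*s - 7
(4) = -8*y^2 + 64*y - 56
(5) = r*(-27*w - 6) + 108*w^2 + 132*w + 24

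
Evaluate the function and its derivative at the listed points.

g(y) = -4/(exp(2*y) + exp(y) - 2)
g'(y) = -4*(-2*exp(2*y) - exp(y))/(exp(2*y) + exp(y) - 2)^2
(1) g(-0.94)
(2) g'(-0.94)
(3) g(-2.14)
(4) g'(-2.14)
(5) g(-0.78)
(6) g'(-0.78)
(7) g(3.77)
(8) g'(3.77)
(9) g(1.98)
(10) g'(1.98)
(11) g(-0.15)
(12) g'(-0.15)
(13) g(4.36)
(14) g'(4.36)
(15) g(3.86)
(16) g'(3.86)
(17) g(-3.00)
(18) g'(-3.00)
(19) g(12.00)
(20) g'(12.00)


(1) = 2.75
(2) = 1.31
(3) = 2.14
(4) = 0.17
(5) = 3.00
(6) = 1.98
(7) = -0.00
(8) = 0.00
(9) = -0.07
(10) = 0.13
(11) = 10.04
(12) = 59.01
(13) = -0.00
(14) = 0.00
(15) = -0.00
(16) = 0.00
(17) = 2.05
(18) = 0.06
(19) = -0.00
(20) = 0.00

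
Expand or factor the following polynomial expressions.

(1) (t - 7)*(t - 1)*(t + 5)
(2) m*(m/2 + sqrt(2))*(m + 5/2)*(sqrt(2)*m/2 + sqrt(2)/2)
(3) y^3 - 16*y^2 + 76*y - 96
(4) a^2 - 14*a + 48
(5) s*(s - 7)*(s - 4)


(1) = t^3 - 3*t^2 - 33*t + 35
(2) = sqrt(2)*m^4/4 + m^3 + 7*sqrt(2)*m^3/8 + 5*sqrt(2)*m^2/8 + 7*m^2/2 + 5*m/2
(3) = (y - 8)*(y - 6)*(y - 2)
(4) = (a - 8)*(a - 6)
(5) = s^3 - 11*s^2 + 28*s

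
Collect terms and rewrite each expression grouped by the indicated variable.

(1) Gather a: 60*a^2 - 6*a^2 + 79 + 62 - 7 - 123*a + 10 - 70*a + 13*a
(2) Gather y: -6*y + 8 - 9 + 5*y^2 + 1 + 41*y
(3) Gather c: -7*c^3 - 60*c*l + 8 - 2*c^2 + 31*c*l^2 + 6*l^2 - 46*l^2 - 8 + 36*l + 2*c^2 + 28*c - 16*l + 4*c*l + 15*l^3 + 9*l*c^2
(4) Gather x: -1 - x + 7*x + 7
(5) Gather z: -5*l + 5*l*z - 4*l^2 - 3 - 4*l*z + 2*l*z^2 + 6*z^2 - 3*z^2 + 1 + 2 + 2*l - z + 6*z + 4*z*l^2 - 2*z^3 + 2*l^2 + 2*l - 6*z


(1) = 54*a^2 - 180*a + 144
(2) = 5*y^2 + 35*y
(3) = -7*c^3 + 9*c^2*l + c*(31*l^2 - 56*l + 28) + 15*l^3 - 40*l^2 + 20*l
(4) = 6*x + 6
(5) = -2*l^2 - l - 2*z^3 + z^2*(2*l + 3) + z*(4*l^2 + l - 1)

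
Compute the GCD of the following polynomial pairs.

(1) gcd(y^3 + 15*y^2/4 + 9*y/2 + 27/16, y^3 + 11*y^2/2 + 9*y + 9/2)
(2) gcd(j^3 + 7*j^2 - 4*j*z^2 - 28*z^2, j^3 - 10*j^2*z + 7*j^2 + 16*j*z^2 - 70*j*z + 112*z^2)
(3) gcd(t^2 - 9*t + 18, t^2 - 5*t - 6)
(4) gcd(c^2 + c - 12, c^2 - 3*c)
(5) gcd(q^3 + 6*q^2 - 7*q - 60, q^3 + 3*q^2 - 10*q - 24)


(1) = y + 3/2
(2) = gcd((j + 7)*(j - 2*z)*(j + 2*z), (j + 7)*(j - 8*z)*(j - 2*z)) = -j^2 + 2*j*z - 7*j + 14*z
(3) = gcd((t - 6)*(t - 3), (t - 6)*(t + 1)) = t - 6
(4) = gcd((c - 3)*(c + 4), c*(c - 3)) = c - 3
(5) = gcd((q - 3)*(q + 4)*(q + 5), (q - 3)*(q + 2)*(q + 4)) = q^2 + q - 12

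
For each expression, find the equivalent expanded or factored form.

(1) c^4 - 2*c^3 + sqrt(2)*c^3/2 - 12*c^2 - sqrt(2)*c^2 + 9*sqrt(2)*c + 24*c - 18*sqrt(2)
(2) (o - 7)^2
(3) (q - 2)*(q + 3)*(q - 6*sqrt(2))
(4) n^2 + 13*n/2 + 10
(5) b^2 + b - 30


(1) = (c - 2)*(c - 3*sqrt(2)/2)*(c - sqrt(2))*(c + 3*sqrt(2))
(2) = o^2 - 14*o + 49
(3) = q^3 - 6*sqrt(2)*q^2 + q^2 - 6*sqrt(2)*q - 6*q + 36*sqrt(2)
(4) = (n + 5/2)*(n + 4)
(5) = (b - 5)*(b + 6)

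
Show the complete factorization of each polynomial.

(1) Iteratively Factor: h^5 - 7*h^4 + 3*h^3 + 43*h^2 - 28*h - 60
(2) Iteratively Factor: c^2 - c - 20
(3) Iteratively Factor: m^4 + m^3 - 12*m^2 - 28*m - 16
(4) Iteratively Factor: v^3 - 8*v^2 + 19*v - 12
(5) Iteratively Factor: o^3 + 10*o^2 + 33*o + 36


(1) = (h - 3)*(h^4 - 4*h^3 - 9*h^2 + 16*h + 20) = (h - 3)*(h - 2)*(h^3 - 2*h^2 - 13*h - 10) = (h - 5)*(h - 3)*(h - 2)*(h^2 + 3*h + 2) = (h - 5)*(h - 3)*(h - 2)*(h + 2)*(h + 1)
(2) = (c + 4)*(c - 5)
(3) = (m + 1)*(m^3 - 12*m - 16) = (m + 1)*(m + 2)*(m^2 - 2*m - 8) = (m - 4)*(m + 1)*(m + 2)*(m + 2)
(4) = (v - 1)*(v^2 - 7*v + 12) = (v - 4)*(v - 1)*(v - 3)
(5) = (o + 3)*(o^2 + 7*o + 12) = (o + 3)*(o + 4)*(o + 3)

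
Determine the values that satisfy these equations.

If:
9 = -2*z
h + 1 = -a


Then:
a = -h - 1
z = -9/2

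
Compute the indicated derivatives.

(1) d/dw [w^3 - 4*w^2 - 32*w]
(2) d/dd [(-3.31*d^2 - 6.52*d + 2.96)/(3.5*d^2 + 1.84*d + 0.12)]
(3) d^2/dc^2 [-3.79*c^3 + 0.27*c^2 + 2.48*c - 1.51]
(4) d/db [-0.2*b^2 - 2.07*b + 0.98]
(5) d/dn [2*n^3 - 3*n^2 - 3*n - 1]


(1) = 3*w^2 - 8*w - 32
(2) = (16.7296*d^2 - 21.5144*d - 6.2288)/(12.25*d^4 + 12.88*d^3 + 4.2256*d^2 + 0.4416*d + 0.0144)
(3) = 0.54 - 22.74*c
(4) = -0.4*b - 2.07
(5) = 6*n^2 - 6*n - 3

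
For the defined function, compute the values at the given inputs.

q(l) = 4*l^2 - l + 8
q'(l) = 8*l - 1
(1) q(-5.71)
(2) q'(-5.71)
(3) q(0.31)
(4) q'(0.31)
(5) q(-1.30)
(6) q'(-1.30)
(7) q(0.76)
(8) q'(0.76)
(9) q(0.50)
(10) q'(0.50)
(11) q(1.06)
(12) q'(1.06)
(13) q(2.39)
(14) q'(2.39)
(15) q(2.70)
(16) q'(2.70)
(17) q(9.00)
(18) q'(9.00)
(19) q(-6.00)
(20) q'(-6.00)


(1) = 144.13
(2) = -46.68
(3) = 8.07
(4) = 1.48
(5) = 16.06
(6) = -11.40
(7) = 9.55
(8) = 5.08
(9) = 8.50
(10) = 3.00
(11) = 11.43
(12) = 7.48
(13) = 28.46
(14) = 18.12
(15) = 34.46
(16) = 20.60
(17) = 323.00
(18) = 71.00
(19) = 158.00
(20) = -49.00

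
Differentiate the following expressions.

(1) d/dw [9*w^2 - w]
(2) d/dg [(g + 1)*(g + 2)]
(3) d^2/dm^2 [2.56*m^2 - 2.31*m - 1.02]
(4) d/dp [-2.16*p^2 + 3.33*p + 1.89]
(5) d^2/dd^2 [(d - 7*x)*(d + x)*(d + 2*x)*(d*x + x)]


(1) = 18*w - 1
(2) = 2*g + 3
(3) = 5.12000000000000
(4) = 3.33 - 4.32*p
(5) = 2*x*(6*d^2 - 12*d*x + 3*d - 19*x^2 - 4*x)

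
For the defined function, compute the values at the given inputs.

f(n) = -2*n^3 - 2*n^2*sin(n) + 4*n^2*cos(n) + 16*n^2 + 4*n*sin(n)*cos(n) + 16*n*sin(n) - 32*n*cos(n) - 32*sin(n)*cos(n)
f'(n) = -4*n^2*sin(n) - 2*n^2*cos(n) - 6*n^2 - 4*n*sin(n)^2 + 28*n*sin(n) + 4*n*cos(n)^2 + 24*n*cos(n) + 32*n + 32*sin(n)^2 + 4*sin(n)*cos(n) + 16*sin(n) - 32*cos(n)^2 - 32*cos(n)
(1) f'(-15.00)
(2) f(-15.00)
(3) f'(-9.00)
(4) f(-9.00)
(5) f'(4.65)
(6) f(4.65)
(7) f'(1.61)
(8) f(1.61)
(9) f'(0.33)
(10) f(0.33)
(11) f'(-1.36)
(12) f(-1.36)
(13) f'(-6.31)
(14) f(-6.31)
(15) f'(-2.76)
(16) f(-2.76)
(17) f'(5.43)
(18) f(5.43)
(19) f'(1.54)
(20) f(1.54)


(1) = -354.58
(2) = 9704.88
(3) = -213.05
(4) = 2296.96
(5) = -29.25
(6) = 116.83
(7) = 111.91
(8) = 56.30
(9) = -28.05
(10) = -15.67
(11) = -6.75
(12) = 77.83
(13) = -752.48
(14) = 1506.97
(15) = -24.26
(16) = 60.93
(17) = -15.61
(18) = 98.91
(19) = 110.58
(20) = 48.51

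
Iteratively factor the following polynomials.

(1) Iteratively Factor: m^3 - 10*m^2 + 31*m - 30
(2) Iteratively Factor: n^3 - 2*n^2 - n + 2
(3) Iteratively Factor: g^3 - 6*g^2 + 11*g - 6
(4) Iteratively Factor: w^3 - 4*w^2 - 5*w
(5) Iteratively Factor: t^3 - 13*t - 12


(1) = (m - 5)*(m^2 - 5*m + 6) = (m - 5)*(m - 3)*(m - 2)
(2) = (n - 2)*(n^2 - 1) = (n - 2)*(n + 1)*(n - 1)
(3) = (g - 3)*(g^2 - 3*g + 2) = (g - 3)*(g - 1)*(g - 2)
(4) = (w)*(w^2 - 4*w - 5) = w*(w - 5)*(w + 1)
(5) = (t + 3)*(t^2 - 3*t - 4) = (t + 1)*(t + 3)*(t - 4)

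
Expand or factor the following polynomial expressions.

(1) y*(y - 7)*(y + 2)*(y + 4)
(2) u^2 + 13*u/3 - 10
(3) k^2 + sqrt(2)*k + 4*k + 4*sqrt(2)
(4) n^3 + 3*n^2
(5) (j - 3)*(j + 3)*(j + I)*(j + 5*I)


(1) = y^4 - y^3 - 34*y^2 - 56*y
(2) = (u - 5/3)*(u + 6)
(3) = (k + 4)*(k + sqrt(2))
(4) = n^2*(n + 3)
(5) = j^4 + 6*I*j^3 - 14*j^2 - 54*I*j + 45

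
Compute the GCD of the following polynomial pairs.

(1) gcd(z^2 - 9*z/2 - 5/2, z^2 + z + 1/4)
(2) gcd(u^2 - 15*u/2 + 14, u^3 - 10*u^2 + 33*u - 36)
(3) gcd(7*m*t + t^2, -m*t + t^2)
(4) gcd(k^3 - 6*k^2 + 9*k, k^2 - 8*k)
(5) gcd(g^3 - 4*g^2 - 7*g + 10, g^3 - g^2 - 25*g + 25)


(1) = gcd((z - 5)*(z + 1/2), (z + 1/2)^2) = z + 1/2
(2) = u - 4
(3) = gcd(t*(7*m + t), t*(-m + t)) = t
(4) = gcd(k*(k - 3)^2, k*(k - 8)) = k
(5) = gcd((g - 5)*(g - 1)*(g + 2), (g - 5)*(g - 1)*(g + 5)) = g^2 - 6*g + 5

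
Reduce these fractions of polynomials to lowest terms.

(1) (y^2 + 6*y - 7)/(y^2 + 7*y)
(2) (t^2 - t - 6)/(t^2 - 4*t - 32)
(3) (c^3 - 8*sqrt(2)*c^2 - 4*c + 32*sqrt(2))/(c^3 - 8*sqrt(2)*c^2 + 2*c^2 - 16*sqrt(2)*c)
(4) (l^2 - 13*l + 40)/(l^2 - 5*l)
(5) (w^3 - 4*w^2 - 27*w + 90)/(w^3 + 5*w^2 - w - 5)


(1) = (y - 1)/y
(2) = (t^2 - t - 6)/(t^2 - 4*t - 32)
(3) = (c - 2)/c
(4) = (l - 8)/l
(5) = (w^2 - 9*w + 18)/(w^2 - 1)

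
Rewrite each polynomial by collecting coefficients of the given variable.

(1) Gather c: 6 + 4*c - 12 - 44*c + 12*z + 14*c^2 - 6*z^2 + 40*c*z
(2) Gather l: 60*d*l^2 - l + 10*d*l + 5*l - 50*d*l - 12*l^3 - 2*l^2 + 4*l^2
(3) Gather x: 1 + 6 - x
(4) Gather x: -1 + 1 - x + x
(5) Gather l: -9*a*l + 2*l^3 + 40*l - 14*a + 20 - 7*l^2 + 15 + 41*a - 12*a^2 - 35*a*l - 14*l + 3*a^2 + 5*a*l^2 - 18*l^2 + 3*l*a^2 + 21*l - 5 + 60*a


(1) = 14*c^2 + c*(40*z - 40) - 6*z^2 + 12*z - 6
(2) = -12*l^3 + l^2*(60*d + 2) + l*(4 - 40*d)
(3) = 7 - x
(4) = 0
(5) = -9*a^2 + 87*a + 2*l^3 + l^2*(5*a - 25) + l*(3*a^2 - 44*a + 47) + 30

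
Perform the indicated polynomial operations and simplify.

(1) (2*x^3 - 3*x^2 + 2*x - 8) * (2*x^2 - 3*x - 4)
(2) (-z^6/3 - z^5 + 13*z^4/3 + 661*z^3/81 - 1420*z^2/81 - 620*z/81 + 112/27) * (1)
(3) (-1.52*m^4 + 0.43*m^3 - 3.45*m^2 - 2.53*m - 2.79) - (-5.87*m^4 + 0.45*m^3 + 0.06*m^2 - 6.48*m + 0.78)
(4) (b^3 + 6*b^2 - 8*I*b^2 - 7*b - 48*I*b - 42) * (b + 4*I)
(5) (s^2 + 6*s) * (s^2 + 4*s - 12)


(1) = 4*x^5 - 12*x^4 + 5*x^3 - 10*x^2 + 16*x + 32
(2) = -z^6/3 - z^5 + 13*z^4/3 + 661*z^3/81 - 1420*z^2/81 - 620*z/81 + 112/27
(3) = 4.35*m^4 - 0.02*m^3 - 3.51*m^2 + 3.95*m - 3.57
(4) = b^4 + 6*b^3 - 4*I*b^3 + 25*b^2 - 24*I*b^2 + 150*b - 28*I*b - 168*I
(5) = s^4 + 10*s^3 + 12*s^2 - 72*s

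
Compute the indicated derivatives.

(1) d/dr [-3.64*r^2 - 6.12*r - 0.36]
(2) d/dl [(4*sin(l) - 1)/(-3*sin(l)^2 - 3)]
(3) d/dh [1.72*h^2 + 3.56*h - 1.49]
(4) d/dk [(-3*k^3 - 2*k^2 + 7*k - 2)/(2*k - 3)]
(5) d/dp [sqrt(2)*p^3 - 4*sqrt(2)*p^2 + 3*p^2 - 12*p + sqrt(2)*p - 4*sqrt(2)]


(1) = -7.28*r - 6.12
(2) = -2*(sin(l) + 2*cos(l)^2)*cos(l)/(3*(sin(l)^2 + 1)^2)
(3) = 3.44*h + 3.56
(4) = (-12*k^3 + 23*k^2 + 12*k - 17)/(4*k^2 - 12*k + 9)
(5) = 3*sqrt(2)*p^2 - 8*sqrt(2)*p + 6*p - 12 + sqrt(2)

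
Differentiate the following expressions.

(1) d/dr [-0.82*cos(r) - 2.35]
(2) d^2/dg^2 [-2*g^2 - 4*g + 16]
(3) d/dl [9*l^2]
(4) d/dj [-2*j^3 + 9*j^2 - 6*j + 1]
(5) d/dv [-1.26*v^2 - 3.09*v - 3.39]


(1) = 0.82*sin(r)
(2) = -4
(3) = 18*l
(4) = -6*j^2 + 18*j - 6
(5) = -2.52*v - 3.09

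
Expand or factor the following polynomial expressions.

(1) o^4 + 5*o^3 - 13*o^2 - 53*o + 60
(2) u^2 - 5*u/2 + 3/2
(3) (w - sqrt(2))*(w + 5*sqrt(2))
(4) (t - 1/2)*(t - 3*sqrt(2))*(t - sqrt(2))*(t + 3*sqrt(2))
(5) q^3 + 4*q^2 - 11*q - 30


(1) = (o - 3)*(o - 1)*(o + 4)*(o + 5)
(2) = (u - 3/2)*(u - 1)
(3) = w^2 + 4*sqrt(2)*w - 10
(4) = t^4 - sqrt(2)*t^3 - t^3/2 - 18*t^2 + sqrt(2)*t^2/2 + 9*t + 18*sqrt(2)*t - 9*sqrt(2)
(5) = (q - 3)*(q + 2)*(q + 5)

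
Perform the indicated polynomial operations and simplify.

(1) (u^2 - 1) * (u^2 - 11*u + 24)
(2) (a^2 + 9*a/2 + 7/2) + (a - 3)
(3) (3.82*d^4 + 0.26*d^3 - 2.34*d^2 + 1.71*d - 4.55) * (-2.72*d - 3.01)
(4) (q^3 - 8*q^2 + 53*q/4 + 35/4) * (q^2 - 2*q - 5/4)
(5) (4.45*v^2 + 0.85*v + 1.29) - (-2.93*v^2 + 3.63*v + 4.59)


(1) = u^4 - 11*u^3 + 23*u^2 + 11*u - 24
(2) = a^2 + 11*a/2 + 1/2
(3) = -10.3904*d^5 - 12.2054*d^4 + 5.5822*d^3 + 2.3922*d^2 + 7.2289*d + 13.6955
(4) = q^5 - 10*q^4 + 28*q^3 - 31*q^2/4 - 545*q/16 - 175/16
(5) = 7.38*v^2 - 2.78*v - 3.3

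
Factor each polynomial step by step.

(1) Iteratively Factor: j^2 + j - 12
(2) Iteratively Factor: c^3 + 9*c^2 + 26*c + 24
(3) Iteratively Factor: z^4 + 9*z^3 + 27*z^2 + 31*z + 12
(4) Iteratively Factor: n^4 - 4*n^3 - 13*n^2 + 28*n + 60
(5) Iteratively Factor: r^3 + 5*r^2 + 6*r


(1) = (j + 4)*(j - 3)
(2) = (c + 4)*(c^2 + 5*c + 6) = (c + 3)*(c + 4)*(c + 2)
(3) = (z + 1)*(z^3 + 8*z^2 + 19*z + 12) = (z + 1)*(z + 4)*(z^2 + 4*z + 3) = (z + 1)^2*(z + 4)*(z + 3)
(4) = (n - 3)*(n^3 - n^2 - 16*n - 20) = (n - 5)*(n - 3)*(n^2 + 4*n + 4) = (n - 5)*(n - 3)*(n + 2)*(n + 2)
(5) = (r + 2)*(r^2 + 3*r) = r*(r + 2)*(r + 3)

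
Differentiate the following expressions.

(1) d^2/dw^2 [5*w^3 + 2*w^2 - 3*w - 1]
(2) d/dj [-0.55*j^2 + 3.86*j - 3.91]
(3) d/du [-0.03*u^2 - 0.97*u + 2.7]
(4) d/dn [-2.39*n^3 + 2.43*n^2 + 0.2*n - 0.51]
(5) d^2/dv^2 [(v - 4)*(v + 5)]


(1) = 30*w + 4
(2) = 3.86 - 1.1*j
(3) = -0.06*u - 0.97
(4) = -7.17*n^2 + 4.86*n + 0.2
(5) = 2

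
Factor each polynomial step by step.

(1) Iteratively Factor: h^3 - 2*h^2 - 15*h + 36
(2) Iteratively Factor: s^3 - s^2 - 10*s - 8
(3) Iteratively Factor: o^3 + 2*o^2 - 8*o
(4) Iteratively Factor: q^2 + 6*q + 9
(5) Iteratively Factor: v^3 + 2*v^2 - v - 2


(1) = (h - 3)*(h^2 + h - 12) = (h - 3)*(h + 4)*(h - 3)
(2) = (s + 2)*(s^2 - 3*s - 4) = (s - 4)*(s + 2)*(s + 1)
(3) = (o + 4)*(o^2 - 2*o) = o*(o + 4)*(o - 2)
(4) = (q + 3)*(q + 3)
(5) = (v - 1)*(v^2 + 3*v + 2) = (v - 1)*(v + 1)*(v + 2)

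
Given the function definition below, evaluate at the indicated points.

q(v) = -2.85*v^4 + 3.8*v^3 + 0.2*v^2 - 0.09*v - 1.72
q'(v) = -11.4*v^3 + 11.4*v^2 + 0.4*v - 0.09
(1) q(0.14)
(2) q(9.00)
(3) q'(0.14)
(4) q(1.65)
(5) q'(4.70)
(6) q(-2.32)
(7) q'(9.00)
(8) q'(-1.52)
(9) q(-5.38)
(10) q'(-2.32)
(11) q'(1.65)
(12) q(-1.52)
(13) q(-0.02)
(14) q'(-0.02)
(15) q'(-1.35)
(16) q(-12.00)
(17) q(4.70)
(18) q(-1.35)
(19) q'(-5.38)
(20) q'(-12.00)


(1) = -1.72
(2) = -15914.98
(3) = 0.16
(4) = -5.38
(5) = -929.97
(6) = -130.45
(7) = -7383.69
(8) = 65.68
(9) = -2974.85
(10) = 202.70
(11) = -19.60
(12) = -29.68
(13) = -1.72
(14) = -0.09
(15) = 48.19
(16) = -65635.84
(17) = -993.91
(18) = -20.05
(19) = 2102.94
(20) = 21335.91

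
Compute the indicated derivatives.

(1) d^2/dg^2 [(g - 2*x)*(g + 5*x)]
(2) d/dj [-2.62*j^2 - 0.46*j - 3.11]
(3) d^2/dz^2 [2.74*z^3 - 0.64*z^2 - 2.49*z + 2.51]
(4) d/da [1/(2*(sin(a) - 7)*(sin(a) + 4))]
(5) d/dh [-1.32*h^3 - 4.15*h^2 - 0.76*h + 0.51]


(1) = 2
(2) = -5.24*j - 0.46
(3) = 16.44*z - 1.28
(4) = (3 - 2*sin(a))*cos(a)/(2*(sin(a) - 7)^2*(sin(a) + 4)^2)
(5) = -3.96*h^2 - 8.3*h - 0.76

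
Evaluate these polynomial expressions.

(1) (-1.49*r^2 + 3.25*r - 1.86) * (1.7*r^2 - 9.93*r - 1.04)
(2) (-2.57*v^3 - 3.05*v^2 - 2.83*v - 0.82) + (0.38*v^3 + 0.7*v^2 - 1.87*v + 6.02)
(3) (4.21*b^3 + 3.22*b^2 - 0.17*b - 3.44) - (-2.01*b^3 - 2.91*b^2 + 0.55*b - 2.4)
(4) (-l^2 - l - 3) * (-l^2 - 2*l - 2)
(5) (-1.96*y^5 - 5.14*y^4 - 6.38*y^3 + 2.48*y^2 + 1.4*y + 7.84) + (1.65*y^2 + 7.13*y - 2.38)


(1) = -2.533*r^4 + 20.3207*r^3 - 33.8849*r^2 + 15.0898*r + 1.9344
(2) = -2.19*v^3 - 2.35*v^2 - 4.7*v + 5.2
(3) = 6.22*b^3 + 6.13*b^2 - 0.72*b - 1.04
(4) = l^4 + 3*l^3 + 7*l^2 + 8*l + 6
(5) = -1.96*y^5 - 5.14*y^4 - 6.38*y^3 + 4.13*y^2 + 8.53*y + 5.46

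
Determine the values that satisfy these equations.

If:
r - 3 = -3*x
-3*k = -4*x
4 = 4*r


Then:
k = 8/9
r = 1
x = 2/3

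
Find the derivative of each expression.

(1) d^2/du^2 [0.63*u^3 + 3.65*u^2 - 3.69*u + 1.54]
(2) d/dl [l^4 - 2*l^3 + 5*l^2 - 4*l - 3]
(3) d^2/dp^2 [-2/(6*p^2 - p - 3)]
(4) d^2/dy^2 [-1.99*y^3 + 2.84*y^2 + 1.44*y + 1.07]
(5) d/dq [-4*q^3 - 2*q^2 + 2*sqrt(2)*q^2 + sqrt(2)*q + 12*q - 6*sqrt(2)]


(1) = 3.78*u + 7.3
(2) = 4*l^3 - 6*l^2 + 10*l - 4
(3) = 4*(-36*p^2 + 6*p + (12*p - 1)^2 + 18)/(-6*p^2 + p + 3)^3
(4) = 5.68 - 11.94*y
(5) = -12*q^2 - 4*q + 4*sqrt(2)*q + sqrt(2) + 12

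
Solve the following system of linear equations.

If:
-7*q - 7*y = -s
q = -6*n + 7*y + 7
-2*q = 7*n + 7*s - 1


Then:
n = 406*y/299 + 356/299
q = -343*y/299 - 43/299
s = -308*y/299 - 301/299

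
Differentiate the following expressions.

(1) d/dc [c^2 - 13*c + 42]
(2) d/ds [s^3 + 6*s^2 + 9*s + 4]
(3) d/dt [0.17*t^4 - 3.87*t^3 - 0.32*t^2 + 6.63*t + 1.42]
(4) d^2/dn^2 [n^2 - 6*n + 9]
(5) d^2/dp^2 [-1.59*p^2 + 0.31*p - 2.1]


(1) = 2*c - 13
(2) = 3*s^2 + 12*s + 9
(3) = 0.68*t^3 - 11.61*t^2 - 0.64*t + 6.63
(4) = 2
(5) = -3.18000000000000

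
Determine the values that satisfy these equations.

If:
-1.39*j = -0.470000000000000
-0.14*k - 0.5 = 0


Then:
j = 0.34
k = -3.57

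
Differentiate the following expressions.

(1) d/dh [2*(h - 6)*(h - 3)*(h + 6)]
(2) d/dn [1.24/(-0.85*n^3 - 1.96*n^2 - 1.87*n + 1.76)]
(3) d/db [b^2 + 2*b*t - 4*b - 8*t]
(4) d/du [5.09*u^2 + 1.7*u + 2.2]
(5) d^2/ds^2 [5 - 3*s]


(1) = 6*h^2 - 12*h - 72
(2) = (3.162*n^2 + 4.8608*n + 2.3188)/(0.85*n^3 + 1.96*n^2 + 1.87*n - 1.76)^2
(3) = 2*b + 2*t - 4
(4) = 10.18*u + 1.7
(5) = 0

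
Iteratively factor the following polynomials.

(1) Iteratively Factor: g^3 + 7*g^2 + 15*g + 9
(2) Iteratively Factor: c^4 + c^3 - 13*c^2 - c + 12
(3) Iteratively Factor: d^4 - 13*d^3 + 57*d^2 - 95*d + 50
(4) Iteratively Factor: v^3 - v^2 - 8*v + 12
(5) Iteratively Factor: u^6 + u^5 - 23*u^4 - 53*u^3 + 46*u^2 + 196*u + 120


(1) = (g + 1)*(g^2 + 6*g + 9) = (g + 1)*(g + 3)*(g + 3)
(2) = (c - 3)*(c^3 + 4*c^2 - c - 4) = (c - 3)*(c + 4)*(c^2 - 1) = (c - 3)*(c + 1)*(c + 4)*(c - 1)
(3) = (d - 5)*(d^3 - 8*d^2 + 17*d - 10) = (d - 5)^2*(d^2 - 3*d + 2) = (d - 5)^2*(d - 1)*(d - 2)
(4) = (v - 2)*(v^2 + v - 6) = (v - 2)*(v + 3)*(v - 2)
(5) = (u + 3)*(u^5 - 2*u^4 - 17*u^3 - 2*u^2 + 52*u + 40) = (u - 5)*(u + 3)*(u^4 + 3*u^3 - 2*u^2 - 12*u - 8) = (u - 5)*(u + 1)*(u + 3)*(u^3 + 2*u^2 - 4*u - 8) = (u - 5)*(u - 2)*(u + 1)*(u + 3)*(u^2 + 4*u + 4) = (u - 5)*(u - 2)*(u + 1)*(u + 2)*(u + 3)*(u + 2)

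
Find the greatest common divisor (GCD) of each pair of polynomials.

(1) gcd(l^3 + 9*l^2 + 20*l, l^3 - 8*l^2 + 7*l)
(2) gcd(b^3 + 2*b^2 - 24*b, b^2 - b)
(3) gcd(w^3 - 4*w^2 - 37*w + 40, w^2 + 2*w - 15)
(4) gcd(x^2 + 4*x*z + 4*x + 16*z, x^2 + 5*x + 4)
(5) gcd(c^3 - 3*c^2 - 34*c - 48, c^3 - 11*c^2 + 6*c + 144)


(1) = l
(2) = gcd(b*(b - 4)*(b + 6), b*(b - 1)) = b
(3) = gcd((w - 8)*(w - 1)*(w + 5), (w - 3)*(w + 5)) = w + 5
(4) = gcd((x + 4)*(x + 4*z), (x + 1)*(x + 4)) = x + 4
(5) = gcd((c - 8)*(c + 2)*(c + 3), (c - 8)*(c - 6)*(c + 3)) = c^2 - 5*c - 24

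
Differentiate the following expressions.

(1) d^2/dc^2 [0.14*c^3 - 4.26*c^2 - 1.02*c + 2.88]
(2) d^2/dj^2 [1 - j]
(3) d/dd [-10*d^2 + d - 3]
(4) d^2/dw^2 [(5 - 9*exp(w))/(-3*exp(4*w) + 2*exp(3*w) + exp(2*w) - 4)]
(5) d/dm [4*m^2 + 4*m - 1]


(1) = 0.84*c - 8.52
(2) = 0
(3) = 1 - 20*d
(4) = (729*exp(8*w) - 1314*exp(7*w) + 780*exp(6*w) + 54*exp(5*w) - 2477*exp(4*w) + 1876*exp(3*w) - 144*exp(2*w) - 80*exp(w) + 144)*exp(w)/(27*exp(12*w) - 54*exp(11*w) + 9*exp(10*w) + 28*exp(9*w) + 105*exp(8*w) - 150*exp(7*w) - 25*exp(6*w) + 48*exp(5*w) + 156*exp(4*w) - 96*exp(3*w) - 48*exp(2*w) + 64)
(5) = 8*m + 4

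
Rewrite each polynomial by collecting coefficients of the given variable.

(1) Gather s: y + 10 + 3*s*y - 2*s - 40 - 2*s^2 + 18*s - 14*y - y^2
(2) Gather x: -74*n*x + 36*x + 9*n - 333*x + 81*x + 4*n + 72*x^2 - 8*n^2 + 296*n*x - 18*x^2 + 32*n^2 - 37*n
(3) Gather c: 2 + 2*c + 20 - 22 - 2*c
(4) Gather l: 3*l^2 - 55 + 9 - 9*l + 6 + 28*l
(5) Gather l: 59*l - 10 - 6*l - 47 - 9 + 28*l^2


(1) = -2*s^2 + s*(3*y + 16) - y^2 - 13*y - 30
(2) = 24*n^2 - 24*n + 54*x^2 + x*(222*n - 216)
(3) = 0
(4) = 3*l^2 + 19*l - 40
(5) = 28*l^2 + 53*l - 66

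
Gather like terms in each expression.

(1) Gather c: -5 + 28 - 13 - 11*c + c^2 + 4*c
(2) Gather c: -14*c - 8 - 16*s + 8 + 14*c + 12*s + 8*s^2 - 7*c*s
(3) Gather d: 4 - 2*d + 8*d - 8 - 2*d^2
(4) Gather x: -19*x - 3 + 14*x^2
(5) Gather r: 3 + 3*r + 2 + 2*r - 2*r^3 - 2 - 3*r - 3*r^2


(1) = c^2 - 7*c + 10
(2) = -7*c*s + 8*s^2 - 4*s
(3) = -2*d^2 + 6*d - 4
(4) = 14*x^2 - 19*x - 3
(5) = -2*r^3 - 3*r^2 + 2*r + 3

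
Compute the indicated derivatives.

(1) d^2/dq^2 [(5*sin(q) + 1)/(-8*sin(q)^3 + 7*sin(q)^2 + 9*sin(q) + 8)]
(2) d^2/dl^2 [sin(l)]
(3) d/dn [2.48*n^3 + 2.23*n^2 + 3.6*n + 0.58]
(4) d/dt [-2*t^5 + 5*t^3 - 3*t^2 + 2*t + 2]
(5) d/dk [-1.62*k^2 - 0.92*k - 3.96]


(1) = (1280*sin(q)^7 - 1928*sin(q)^6 + 605*sin(q)^5 + 7305*sin(q)^4 - 5141*sin(q)^2 - 2663*sin(q)/4 + 104*sin(3*q)^2 + 3049*sin(3*q)/4 - 91*sin(5*q) + 670)/(8*sin(q)^3 - 7*sin(q)^2 - 9*sin(q) - 8)^3
(2) = -sin(l)
(3) = 7.44*n^2 + 4.46*n + 3.6
(4) = -10*t^4 + 15*t^2 - 6*t + 2
(5) = -3.24*k - 0.92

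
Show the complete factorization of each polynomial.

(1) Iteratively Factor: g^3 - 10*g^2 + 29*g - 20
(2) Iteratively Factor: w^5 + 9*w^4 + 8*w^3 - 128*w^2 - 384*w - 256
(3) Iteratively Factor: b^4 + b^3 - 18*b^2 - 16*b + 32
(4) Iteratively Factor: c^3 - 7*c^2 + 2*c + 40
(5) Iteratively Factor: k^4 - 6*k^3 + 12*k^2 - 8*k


(1) = (g - 4)*(g^2 - 6*g + 5) = (g - 4)*(g - 1)*(g - 5)
(2) = (w + 1)*(w^4 + 8*w^3 - 128*w - 256) = (w + 1)*(w + 4)*(w^3 + 4*w^2 - 16*w - 64) = (w + 1)*(w + 4)^2*(w^2 - 16) = (w + 1)*(w + 4)^3*(w - 4)
(3) = (b + 4)*(b^3 - 3*b^2 - 6*b + 8) = (b - 4)*(b + 4)*(b^2 + b - 2) = (b - 4)*(b + 2)*(b + 4)*(b - 1)
(4) = (c - 4)*(c^2 - 3*c - 10) = (c - 4)*(c + 2)*(c - 5)
(5) = (k - 2)*(k^3 - 4*k^2 + 4*k) = (k - 2)^2*(k^2 - 2*k) = (k - 2)^3*(k)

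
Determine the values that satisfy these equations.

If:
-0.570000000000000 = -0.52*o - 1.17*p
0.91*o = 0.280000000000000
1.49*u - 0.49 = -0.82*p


Then:
o = 0.31
p = 0.35
u = 0.14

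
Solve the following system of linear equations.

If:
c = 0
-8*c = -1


Then:
No Solution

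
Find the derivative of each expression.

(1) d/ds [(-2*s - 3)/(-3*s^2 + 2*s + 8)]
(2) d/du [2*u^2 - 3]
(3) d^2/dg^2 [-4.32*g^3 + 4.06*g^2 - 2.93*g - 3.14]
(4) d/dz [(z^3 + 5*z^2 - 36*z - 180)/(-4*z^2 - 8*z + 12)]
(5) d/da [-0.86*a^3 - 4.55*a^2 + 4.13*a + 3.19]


(1) = 2*(-3*s^2 - 9*s - 5)/(9*s^4 - 12*s^3 - 44*s^2 + 32*s + 64)
(2) = 4*u
(3) = 8.12 - 25.92*g
(4) = (-z^4 - 4*z^3 - 37*z^2 - 330*z - 468)/(4*(z^4 + 4*z^3 - 2*z^2 - 12*z + 9))
(5) = -2.58*a^2 - 9.1*a + 4.13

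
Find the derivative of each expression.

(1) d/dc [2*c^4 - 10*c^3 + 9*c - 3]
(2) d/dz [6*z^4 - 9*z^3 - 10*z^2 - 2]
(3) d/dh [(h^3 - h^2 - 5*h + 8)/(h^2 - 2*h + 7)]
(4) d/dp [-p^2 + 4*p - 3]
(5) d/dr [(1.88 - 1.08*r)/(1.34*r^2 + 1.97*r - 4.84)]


(1) = 8*c^3 - 30*c^2 + 9
(2) = z*(24*z^2 - 27*z - 20)
(3) = (h^4 - 4*h^3 + 28*h^2 - 30*h - 19)/(h^4 - 4*h^3 + 18*h^2 - 28*h + 49)
(4) = 4 - 2*p
(5) = (1.4472*r^2 - 5.0384*r + 1.5236)/(1.7956*r^4 + 5.2796*r^3 - 9.0903*r^2 - 19.0696*r + 23.4256)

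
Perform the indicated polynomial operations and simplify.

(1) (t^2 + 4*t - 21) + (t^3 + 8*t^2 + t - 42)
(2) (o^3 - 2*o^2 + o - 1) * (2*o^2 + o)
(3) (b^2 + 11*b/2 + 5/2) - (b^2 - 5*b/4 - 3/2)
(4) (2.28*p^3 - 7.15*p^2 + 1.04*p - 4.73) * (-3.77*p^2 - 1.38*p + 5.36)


(1) = t^3 + 9*t^2 + 5*t - 63
(2) = 2*o^5 - 3*o^4 - o^2 - o
(3) = 27*b/4 + 4
(4) = -8.5956*p^5 + 23.8091*p^4 + 18.167*p^3 - 21.9271*p^2 + 12.1018*p - 25.3528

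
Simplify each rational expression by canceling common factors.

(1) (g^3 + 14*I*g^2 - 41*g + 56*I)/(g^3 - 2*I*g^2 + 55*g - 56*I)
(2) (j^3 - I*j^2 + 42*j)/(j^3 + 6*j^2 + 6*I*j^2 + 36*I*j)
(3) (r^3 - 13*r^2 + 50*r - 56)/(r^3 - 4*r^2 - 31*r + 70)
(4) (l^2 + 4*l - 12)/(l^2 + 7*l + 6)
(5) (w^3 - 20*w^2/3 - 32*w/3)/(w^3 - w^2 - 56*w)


(1) = (g + 8*I)/(g - 8*I)
(2) = (j - 7*I)/(j + 6)
(3) = (r - 4)/(r + 5)
(4) = (l - 2)/(l + 1)
(5) = (3*w + 4)/(3*w + 21)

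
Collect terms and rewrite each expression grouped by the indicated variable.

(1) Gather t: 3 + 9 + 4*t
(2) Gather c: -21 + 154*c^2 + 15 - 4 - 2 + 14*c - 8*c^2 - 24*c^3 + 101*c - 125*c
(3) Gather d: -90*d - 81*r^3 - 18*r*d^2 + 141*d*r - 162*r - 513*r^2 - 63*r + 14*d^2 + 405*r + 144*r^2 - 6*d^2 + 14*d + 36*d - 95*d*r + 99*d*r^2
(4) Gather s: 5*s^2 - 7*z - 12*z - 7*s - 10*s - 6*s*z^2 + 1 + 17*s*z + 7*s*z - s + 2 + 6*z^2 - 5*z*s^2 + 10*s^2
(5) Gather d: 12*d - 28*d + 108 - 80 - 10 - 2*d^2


(1) = 4*t + 12
(2) = -24*c^3 + 146*c^2 - 10*c - 12
(3) = d^2*(8 - 18*r) + d*(99*r^2 + 46*r - 40) - 81*r^3 - 369*r^2 + 180*r
(4) = s^2*(15 - 5*z) + s*(-6*z^2 + 24*z - 18) + 6*z^2 - 19*z + 3
(5) = -2*d^2 - 16*d + 18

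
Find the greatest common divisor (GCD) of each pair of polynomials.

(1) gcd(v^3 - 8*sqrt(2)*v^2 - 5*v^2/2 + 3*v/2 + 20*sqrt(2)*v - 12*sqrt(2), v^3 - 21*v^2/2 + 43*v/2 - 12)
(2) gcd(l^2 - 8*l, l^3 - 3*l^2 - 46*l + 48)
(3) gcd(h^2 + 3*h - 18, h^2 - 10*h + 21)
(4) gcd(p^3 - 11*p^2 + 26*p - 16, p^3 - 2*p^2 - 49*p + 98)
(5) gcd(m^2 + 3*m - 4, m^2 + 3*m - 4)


(1) = gcd((v - 3/2)*(v - 1)*(v - 8*sqrt(2)), (v - 8)*(v - 3/2)*(v - 1)) = v^2 - 5*v/2 + 3/2
(2) = l - 8
(3) = h - 3
(4) = p - 2
(5) = gcd((m - 1)*(m + 4), (m - 1)*(m + 4)) = m^2 + 3*m - 4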